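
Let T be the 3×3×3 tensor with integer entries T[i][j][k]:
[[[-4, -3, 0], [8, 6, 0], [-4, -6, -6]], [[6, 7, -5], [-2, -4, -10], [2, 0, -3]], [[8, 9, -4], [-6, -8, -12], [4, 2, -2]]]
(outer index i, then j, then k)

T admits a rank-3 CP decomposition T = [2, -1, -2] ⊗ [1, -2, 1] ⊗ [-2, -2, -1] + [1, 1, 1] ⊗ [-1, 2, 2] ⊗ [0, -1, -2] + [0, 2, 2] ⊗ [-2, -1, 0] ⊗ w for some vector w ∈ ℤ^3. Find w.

Subtract the known terms from T to get the rank-1 residual R = [0, 2, 2] ⊗ [-2, -1, 0] ⊗ w, so R[i,j,k] = a[i]·b[j]·w[k]. Pick indices with nonzero a[1]·b[0] = (2)·(-2) = -4. Only the fibre through (1,0,·) is needed: R[1,0,:] = T[1,0,:] − Σₗ aₗ[1]bₗ[0]cₗ = [6, 7, -5] − (-1)·(1)·[-2, -2, -1] − (1)·(-1)·[0, -1, -2] = [4, 4, -8]. Then w[k] = R[1,0,k] / -4 for each k, giving w = [4, 4, -8] / -4 = [-1, -1, 2].

w = [-1, -1, 2]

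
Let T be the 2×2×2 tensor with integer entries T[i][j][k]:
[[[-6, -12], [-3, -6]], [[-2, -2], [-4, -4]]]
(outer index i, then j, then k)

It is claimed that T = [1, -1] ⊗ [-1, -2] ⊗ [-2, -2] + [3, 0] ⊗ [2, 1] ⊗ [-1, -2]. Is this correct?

No

Reconstruct entry (0,0,0) from the claimed factors: Σₗ aₗ[0]bₗ[0]cₗ[0] = (1)·(-1)·(-2) + (3)·(2)·(-1) = -4, but T[0,0,0] = -6. The claim is false.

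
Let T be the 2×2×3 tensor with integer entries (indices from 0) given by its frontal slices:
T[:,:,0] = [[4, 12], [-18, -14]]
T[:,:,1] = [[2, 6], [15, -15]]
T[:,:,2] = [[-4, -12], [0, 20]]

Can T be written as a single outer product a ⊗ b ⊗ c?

No

The mode-3 unfolding of T (rows indexed by k, columns by (i,j) = (0,0), (0,1), (1,0), (1,1)) is [[4, 12, -18, -14], [2, 6, 15, -15], [-4, -12, 0, 20]].
There the 2×2 minor on rows k ∈ {0, 1}, columns (i,j) ∈ {(0,0), (1,0)} is det [[4, -18], [2, 15]] = 96 ≠ 0, so this unfolding has rank ≥ 2; CP rank is at least every unfolding rank, so rank(T) ≥ 2.
In particular rank(T) ≥ 2 > 1, so T is not rank-1.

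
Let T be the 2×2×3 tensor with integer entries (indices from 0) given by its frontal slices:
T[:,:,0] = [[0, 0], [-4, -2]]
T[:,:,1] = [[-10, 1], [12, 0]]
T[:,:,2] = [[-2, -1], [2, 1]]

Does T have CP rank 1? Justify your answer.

The mode-3 unfolding of T (rows indexed by k, columns by (i,j) = (0,0), (0,1), (1,0), (1,1)) is [[0, 0, -4, -2], [-10, 1, 12, 0], [-2, -1, 2, 1]].
There the 3×3 minor on rows k ∈ {0, 1, 2}, columns (i,j) ∈ {(0,0), (0,1), (1,0)} is det [[0, 0, -4], [-10, 1, 12], [-2, -1, 2]] = -48 ≠ 0, so this unfolding has rank ≥ 3; CP rank is at least every unfolding rank, so rank(T) ≥ 3.
In particular rank(T) ≥ 3 > 1, so T is not rank-1.

No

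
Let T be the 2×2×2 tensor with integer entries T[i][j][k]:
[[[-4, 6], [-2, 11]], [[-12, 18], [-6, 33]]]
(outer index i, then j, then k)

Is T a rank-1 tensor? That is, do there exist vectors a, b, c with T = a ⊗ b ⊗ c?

The mode-2 unfolding of T (rows indexed by j, columns by (i,k) = (0,0), (0,1), (1,0), (1,1)) is [[-4, 6, -12, 18], [-2, 11, -6, 33]].
There the 2×2 minor on rows j ∈ {0, 1}, columns (i,k) ∈ {(0,0), (0,1)} is det [[-4, 6], [-2, 11]] = -32 ≠ 0, so this unfolding has rank ≥ 2; CP rank is at least every unfolding rank, so rank(T) ≥ 2.
In particular rank(T) ≥ 2 > 1, so T is not rank-1.

No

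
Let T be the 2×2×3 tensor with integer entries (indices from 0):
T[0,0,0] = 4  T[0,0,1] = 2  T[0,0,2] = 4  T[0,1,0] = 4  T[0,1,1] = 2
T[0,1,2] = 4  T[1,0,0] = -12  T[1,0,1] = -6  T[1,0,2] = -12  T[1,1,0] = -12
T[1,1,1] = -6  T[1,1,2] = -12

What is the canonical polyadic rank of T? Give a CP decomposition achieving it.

rank(T) = 1

Lower bound: T ≠ 0 (e.g. T[0,0,0] = 4), so rank(T) ≥ 1.
Upper bound: if T = a ⊗ b ⊗ c then every fibre of T is a multiple of the corresponding factor, so read the factors off the fibres through the nonzero entry T[0,0,0] = 4.
The mode-1 fibre T[:,0,0] = [4, -12] gives a = [1, -3] (primitive direction); the mode-2 fibre T[0,:,0] = [4, 4] gives b = [1, 1]; then c[k] = T[0,0,k] / (a[0]·b[0]) = [4, 2, 4] / 1 = [4, 2, 4].
Expanding [1, -3] ⊗ [1, 1] ⊗ [4, 2, 4] reproduces all 12 entries of T, so T = [1, -3] ⊗ [1, 1] ⊗ [4, 2, 4] and rank(T) ≤ 1.
These bounds meet, so rank(T) = 1.
Check entry T[1,0,2] = -12: (-3)·(1)·(4) = -12.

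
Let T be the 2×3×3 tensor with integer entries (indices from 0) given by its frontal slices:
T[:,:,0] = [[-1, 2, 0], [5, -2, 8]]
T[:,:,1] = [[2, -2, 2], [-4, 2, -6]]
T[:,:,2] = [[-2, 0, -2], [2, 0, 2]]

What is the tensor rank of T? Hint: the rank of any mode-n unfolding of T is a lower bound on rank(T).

Lower bound: in the mode-2 unfolding of T (rows indexed by j, columns by (i,k)) the 3×3 minor on rows j ∈ {0, 1, 2}, columns (i,k) ∈ {(0,0), (0,1), (0,2)} is det [[-1, 2, -2], [2, -2, 0], [0, 2, -2]] = -4 ≠ 0, so that unfolding has rank ≥ 3 and hence rank(T) ≥ 3 (CP rank is at least every unfolding rank, though it can be larger).
Upper bound: T is a sum of 3 rank-1 terms, T = [1, -1] ⊗ [1, 0, 1] ⊗ [-4, 4, -2] + [1, -1] ⊗ [1, 2, 0] ⊗ [1, -1, 0] + [1, 1] ⊗ [1, 0, 2] ⊗ [2, -1, 0] (written with every a and b primitive with positive leading entry and the scale carried by c; CP decompositions are not unique, and this one is verified by expanding entrywise), so rank(T) ≤ 3.
These bounds meet, so rank(T) = 3.

3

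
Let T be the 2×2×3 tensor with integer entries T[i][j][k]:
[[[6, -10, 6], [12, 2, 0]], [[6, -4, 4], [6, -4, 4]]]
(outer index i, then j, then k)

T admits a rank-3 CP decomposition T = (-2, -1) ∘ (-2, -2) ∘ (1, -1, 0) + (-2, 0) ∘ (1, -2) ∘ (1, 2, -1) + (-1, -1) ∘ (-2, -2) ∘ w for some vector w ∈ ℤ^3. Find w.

w = (2, -1, 2)

Subtract the known terms from T to get the rank-1 residual R = (-1, -1) ∘ (-2, -2) ∘ w, so R[i,j,k] = a[i]·b[j]·w[k]. Pick indices with nonzero a[0]·b[0] = (-1)·(-2) = 2. Only the fibre through (0,0,·) is needed: R[0,0,:] = T[0,0,:] − Σₗ aₗ[0]bₗ[0]cₗ = [6, -10, 6] − (-2)·(-2)·(1, -1, 0) − (-2)·(1)·(1, 2, -1) = [4, -2, 4]. Then w[k] = R[0,0,k] / 2 for each k, giving w = [4, -2, 4] / 2 = (2, -1, 2).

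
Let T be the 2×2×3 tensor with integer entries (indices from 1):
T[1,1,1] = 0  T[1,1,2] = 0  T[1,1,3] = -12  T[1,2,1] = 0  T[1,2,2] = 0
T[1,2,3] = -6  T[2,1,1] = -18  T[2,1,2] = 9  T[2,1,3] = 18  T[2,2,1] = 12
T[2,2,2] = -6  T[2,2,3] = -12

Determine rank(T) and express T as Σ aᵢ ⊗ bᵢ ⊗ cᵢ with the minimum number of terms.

Lower bound: the mode-3 unfolding of T (rows indexed by k, columns by (i,j) = (1,1), (1,2), (2,1), (2,2)) is [[0, 0, -18, 12], [0, 0, 9, -6], [-12, -6, 18, -12]].
There the 2×2 minor on rows k ∈ {1, 3}, columns (i,j) ∈ {(1,1), (2,1)} is det [[0, -18], [-12, 18]] = -216 ≠ 0, so this unfolding has rank ≥ 2; CP rank is at least every unfolding rank, so rank(T) ≥ 2. (Flattening ranks never certify an upper bound on CP rank; for that we must actually write T with 2 rank-1 terms.)
Upper bound — finding two terms. Write S_k = T[:,:,k] for the frontal slices: S₁ = [[0, 0], [-18, 12]], S₂ = [[0, 0], [9, -6]], S₃ = [[-12, -6], [18, -12]].
If T = a₁ ⊗ b₁ ⊗ c₁ + a₂ ⊗ b₂ ⊗ c₂ then each S_k = c₁[k]·a₁b₁ᵀ + c₂[k]·a₂b₂ᵀ. S₁ and S₃ are linearly independent, so a₁b₁ᵀ and a₂b₂ᵀ must span the same plane of matrices: they are the rank-1 matrices of the form x·S₁ + y·S₃.
det(x·S₁ + y·S₃) is −252·xy + 252·y² = (-252)·(x − y)(y), vanishing at (x:y) = (1:1) and (1:0).
M₁ = S₁ + S₃ = [[-12, -6], [0, 0]] = (-6)·[1, 0][2, 1]ᵀ and M₂ = S₁ = [[0, 0], [-18, 12]] = (-6)·[0, 1][3, -2]ᵀ, so take a₁ = [1, 0], b₁ = [2, 1], a₂ = [0, 1], b₂ = [3, -2].
Each slice is an integer combination of E₁ = a₁b₁ᵀ and E₂ = a₂b₂ᵀ: S₁ = −6·E₂, S₂ = 3·E₂, S₃ = −6·E₁ + 6·E₂; reading off coefficients, c₁ = [0, 0, -6] and c₂ = [-6, 3, 6].
Hence T = [1, 0] ⊗ [2, 1] ⊗ [0, 0, -6] + [0, 1] ⊗ [3, -2] ⊗ [-6, 3, 6], so rank(T) ≤ 2.
These bounds meet, so rank(T) = 2.

rank(T) = 2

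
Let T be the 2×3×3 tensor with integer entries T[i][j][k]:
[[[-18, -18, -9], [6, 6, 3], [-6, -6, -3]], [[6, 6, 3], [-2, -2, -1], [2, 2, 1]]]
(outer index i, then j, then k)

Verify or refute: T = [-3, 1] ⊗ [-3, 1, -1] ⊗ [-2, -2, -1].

Yes

Reconstruct entrywise from the claimed factors. For example, T[1,1,2] = -1 and Σₗ aₗ[1]bₗ[1]cₗ[2] = (1)·(1)·(-1) = -1; checking all 18 entries, every one matches. The claim holds.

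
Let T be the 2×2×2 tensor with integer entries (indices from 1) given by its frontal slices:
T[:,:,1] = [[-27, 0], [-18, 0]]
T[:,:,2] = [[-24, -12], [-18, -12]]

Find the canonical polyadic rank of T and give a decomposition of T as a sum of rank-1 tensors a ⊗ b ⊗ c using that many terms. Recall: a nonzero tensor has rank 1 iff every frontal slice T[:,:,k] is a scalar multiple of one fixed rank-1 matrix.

Lower bound: in the mode-3 unfolding of T (rows indexed by k, columns by (i,j)) the 2×2 minor on rows k ∈ {1, 2}, columns (i,j) ∈ {(1,1), (1,2)} is det [[-27, 0], [-24, -12]] = 324 ≠ 0, so that unfolding has rank ≥ 2 and hence rank(T) ≥ 2 (CP rank is at least every unfolding rank, though it can be larger).
Upper bound: with S_k = T[:,:,k], the two rank-1 terms a₁b₁ᵀ, a₂b₂ᵀ are the rank-1 members of the pencil x·S₁ + y·S₂.
det(x·S₁ + y·S₂) is 108·xy + 72·y² = 36·(3·x + 2·y)(y), vanishing at (x:y) = (2:-3) and (1:0).
M₁ = 2·S₁ − 3·S₂ = [[18, 36], [18, 36]] = 18·[1, 1][1, 2]ᵀ and M₂ = S₁ = [[-27, 0], [-18, 0]] = (-9)·[3, 2][1, 0]ᵀ, so take a₁ = [1, 1], b₁ = [1, 2], a₂ = [3, 2], b₂ = [1, 0].
Each slice is an integer combination of E₁ = a₁b₁ᵀ and E₂ = a₂b₂ᵀ: S₁ = −9·E₂, S₂ = −6·E₁ − 6·E₂; reading off coefficients, c₁ = [0, -6] and c₂ = [-9, -6].
Hence T = [1, 1] ⊗ [1, 2] ⊗ [0, -6] + [3, 2] ⊗ [1, 0] ⊗ [-9, -6], so rank(T) ≤ 2.
These bounds meet, so rank(T) = 2.

rank(T) = 2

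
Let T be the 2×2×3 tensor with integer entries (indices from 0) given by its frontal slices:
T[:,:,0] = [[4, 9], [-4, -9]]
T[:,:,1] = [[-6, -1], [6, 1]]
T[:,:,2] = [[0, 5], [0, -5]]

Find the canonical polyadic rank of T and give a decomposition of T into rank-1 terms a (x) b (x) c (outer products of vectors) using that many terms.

rank(T) = 2

Lower bound: the mode-2 unfolding of T (rows indexed by j, columns by (i,k) = (0,0), (0,1), (0,2), (1,0), (1,1), (1,2)) is [[4, -6, 0, -4, 6, 0], [9, -1, 5, -9, 1, -5]].
There the 2×2 minor on rows j ∈ {0, 1}, columns (i,k) ∈ {(0,0), (0,1)} is det [[4, -6], [9, -1]] = 50 ≠ 0, so this unfolding has rank ≥ 2; CP rank is at least every unfolding rank, so rank(T) ≥ 2. (Unfolding ranks only ever bound the CP rank from below — rank(T) can be strictly larger than all of them — so the matching upper bound has to come from an explicit 2-term decomposition.)
Upper bound — finding two terms. Every mode-1 slice of T is a multiple of one matrix: T[i,:,:] = a[i]·M with a = (1, -1) and M = [[4, -6, 0], [9, -1, 5]] (rows indexed by j, columns by k). So it suffices to write M as a sum of two rank-1 matrices.
Splitting M by its rows (j = 0, 1), M = (1, 0)(4, -6, 0)ᵀ + (0, 1)(9, -1, 5)ᵀ.
Hence T = (1, -1) (x) (1, 0) (x) (4, -6, 0) + (1, -1) (x) (0, 1) (x) (9, -1, 5), so rank(T) ≤ 2.
These bounds meet, so rank(T) = 2.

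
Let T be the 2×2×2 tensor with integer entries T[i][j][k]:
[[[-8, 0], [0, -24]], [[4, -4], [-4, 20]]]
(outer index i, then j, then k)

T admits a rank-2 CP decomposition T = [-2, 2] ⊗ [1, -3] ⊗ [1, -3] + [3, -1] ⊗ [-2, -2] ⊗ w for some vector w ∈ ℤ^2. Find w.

Subtract the known terms from T to get the rank-1 residual R = [3, -1] ⊗ [-2, -2] ⊗ w, so R[i,j,k] = a[i]·b[j]·w[k]. Pick indices with nonzero a[0]·b[0] = (3)·(-2) = -6. Only the fibre through (0,0,·) is needed: R[0,0,:] = T[0,0,:] − Σₗ aₗ[0]bₗ[0]cₗ = [-8, 0] − (-2)·(1)·[1, -3] = [-6, -6]. Then w[k] = R[0,0,k] / -6 for each k, giving w = [-6, -6] / -6 = [1, 1].

w = [1, 1]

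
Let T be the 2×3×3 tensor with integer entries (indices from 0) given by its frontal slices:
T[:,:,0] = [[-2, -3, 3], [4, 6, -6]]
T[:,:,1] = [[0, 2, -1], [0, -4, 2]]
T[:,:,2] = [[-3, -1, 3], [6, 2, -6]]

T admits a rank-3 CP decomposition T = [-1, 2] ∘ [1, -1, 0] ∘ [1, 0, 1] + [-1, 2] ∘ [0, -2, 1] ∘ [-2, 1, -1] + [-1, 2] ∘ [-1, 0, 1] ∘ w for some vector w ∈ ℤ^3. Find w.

w = [-1, 0, -2]

Subtract the known terms from T to get the rank-1 residual R = [-1, 2] ∘ [-1, 0, 1] ∘ w, so R[i,j,k] = a[i]·b[j]·w[k]. Pick indices with nonzero a[0]·b[0] = (-1)·(-1) = 1. Only the fibre through (0,0,·) is needed: R[0,0,:] = T[0,0,:] − Σₗ aₗ[0]bₗ[0]cₗ = [-2, 0, -3] − (-1)·(1)·[1, 0, 1] − (-1)·(0)·[-2, 1, -1] = [-1, 0, -2]. Then w[k] = R[0,0,k] / 1 for each k, giving w = [-1, 0, -2] / 1 = [-1, 0, -2].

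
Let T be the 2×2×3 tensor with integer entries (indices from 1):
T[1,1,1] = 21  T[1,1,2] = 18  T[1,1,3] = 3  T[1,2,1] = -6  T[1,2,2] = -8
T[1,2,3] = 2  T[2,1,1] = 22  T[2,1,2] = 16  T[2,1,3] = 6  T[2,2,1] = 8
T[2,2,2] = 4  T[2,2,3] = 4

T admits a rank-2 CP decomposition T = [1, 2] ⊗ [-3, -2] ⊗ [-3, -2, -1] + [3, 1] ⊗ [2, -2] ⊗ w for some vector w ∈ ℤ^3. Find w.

Subtract the known terms from T to get the rank-1 residual R = [3, 1] ⊗ [2, -2] ⊗ w, so R[i,j,k] = a[i]·b[j]·w[k]. Pick indices with nonzero a[1]·b[1] = (3)·(2) = 6. Only the fibre through (1,1,·) is needed: R[1,1,:] = T[1,1,:] − Σₗ aₗ[1]bₗ[1]cₗ = [21, 18, 3] − (1)·(-3)·[-3, -2, -1] = [12, 12, 0]. Then w[k] = R[1,1,k] / 6 for each k, giving w = [12, 12, 0] / 6 = [2, 2, 0].

w = [2, 2, 0]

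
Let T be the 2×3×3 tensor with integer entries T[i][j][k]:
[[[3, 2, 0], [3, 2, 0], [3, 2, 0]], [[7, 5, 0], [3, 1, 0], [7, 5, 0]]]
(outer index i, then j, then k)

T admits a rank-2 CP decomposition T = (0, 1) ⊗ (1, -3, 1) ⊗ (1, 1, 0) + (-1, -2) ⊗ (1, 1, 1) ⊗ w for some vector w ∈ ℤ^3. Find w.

w = (-3, -2, 0)

Subtract the known terms from T to get the rank-1 residual R = (-1, -2) ⊗ (1, 1, 1) ⊗ w, so R[i,j,k] = a[i]·b[j]·w[k]. Pick indices with nonzero a[0]·b[0] = (-1)·(1) = -1. Only the fibre through (0,0,·) is needed: R[0,0,:] = T[0,0,:] − Σₗ aₗ[0]bₗ[0]cₗ = [3, 2, 0] − (0)·(1)·(1, 1, 0) = [3, 2, 0]. Then w[k] = R[0,0,k] / -1 for each k, giving w = [3, 2, 0] / -1 = (-3, -2, 0).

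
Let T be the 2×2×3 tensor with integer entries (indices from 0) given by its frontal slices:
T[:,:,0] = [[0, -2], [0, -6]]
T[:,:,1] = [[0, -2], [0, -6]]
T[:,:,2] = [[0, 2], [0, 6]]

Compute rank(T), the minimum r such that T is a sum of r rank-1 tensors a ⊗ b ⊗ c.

1

Lower bound: T ≠ 0 (e.g. T[0,1,0] = -2), so rank(T) ≥ 1.
Upper bound: if T = a ⊗ b ⊗ c then every fibre of T is a multiple of the corresponding factor, so read the factors off the fibres through the nonzero entry T[0,1,0] = -2.
The mode-1 fibre T[:,1,0] = [-2, -6] gives a = [1, 3] (primitive direction); the mode-2 fibre T[0,:,0] = [0, -2] gives b = [0, 1]; then c[k] = T[0,1,k] / (a[0]·b[1]) = [-2, -2, 2] / 1 = [-2, -2, 2].
Expanding [1, 3] ⊗ [0, 1] ⊗ [-2, -2, 2] reproduces all 12 entries of T, so T = [1, 3] ⊗ [0, 1] ⊗ [-2, -2, 2] and rank(T) ≤ 1.
These bounds meet, so rank(T) = 1.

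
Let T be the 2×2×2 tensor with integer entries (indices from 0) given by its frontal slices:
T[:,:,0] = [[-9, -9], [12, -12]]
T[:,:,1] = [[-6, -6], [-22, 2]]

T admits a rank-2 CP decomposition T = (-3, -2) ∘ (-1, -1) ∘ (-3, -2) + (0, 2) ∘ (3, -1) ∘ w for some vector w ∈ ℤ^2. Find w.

Subtract the known terms from T to get the rank-1 residual R = (0, 2) ∘ (3, -1) ∘ w, so R[i,j,k] = a[i]·b[j]·w[k]. Pick indices with nonzero a[1]·b[0] = (2)·(3) = 6. Only the fibre through (1,0,·) is needed: R[1,0,:] = T[1,0,:] − Σₗ aₗ[1]bₗ[0]cₗ = [12, -22] − (-2)·(-1)·(-3, -2) = [18, -18]. Then w[k] = R[1,0,k] / 6 for each k, giving w = [18, -18] / 6 = (3, -3).

w = (3, -3)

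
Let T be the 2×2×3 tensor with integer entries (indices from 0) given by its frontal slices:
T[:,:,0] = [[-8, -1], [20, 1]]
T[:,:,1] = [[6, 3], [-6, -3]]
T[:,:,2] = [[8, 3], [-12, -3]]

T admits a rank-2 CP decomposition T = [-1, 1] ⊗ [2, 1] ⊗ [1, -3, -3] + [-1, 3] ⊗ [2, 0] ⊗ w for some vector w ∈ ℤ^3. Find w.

w = [3, 0, -1]

Subtract the known terms from T to get the rank-1 residual R = [-1, 3] ⊗ [2, 0] ⊗ w, so R[i,j,k] = a[i]·b[j]·w[k]. Pick indices with nonzero a[0]·b[0] = (-1)·(2) = -2. Only the fibre through (0,0,·) is needed: R[0,0,:] = T[0,0,:] − Σₗ aₗ[0]bₗ[0]cₗ = [-8, 6, 8] − (-1)·(2)·[1, -3, -3] = [-6, 0, 2]. Then w[k] = R[0,0,k] / -2 for each k, giving w = [-6, 0, 2] / -2 = [3, 0, -1].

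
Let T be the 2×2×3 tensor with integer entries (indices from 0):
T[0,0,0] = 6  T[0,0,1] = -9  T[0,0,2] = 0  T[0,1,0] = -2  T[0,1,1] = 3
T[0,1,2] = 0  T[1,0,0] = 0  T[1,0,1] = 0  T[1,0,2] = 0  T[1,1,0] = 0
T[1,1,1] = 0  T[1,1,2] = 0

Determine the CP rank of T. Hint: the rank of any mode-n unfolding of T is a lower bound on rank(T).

1

Lower bound: T ≠ 0 (e.g. T[0,0,0] = 6), so rank(T) ≥ 1.
Upper bound: if T = a ⊗ b ⊗ c then every fibre of T is a multiple of the corresponding factor, so read the factors off the fibres through the nonzero entry T[0,0,0] = 6.
The mode-1 fibre T[:,0,0] = [6, 0] gives a = [1, 0] (primitive direction); the mode-2 fibre T[0,:,0] = [6, -2] gives b = [3, -1]; then c[k] = T[0,0,k] / (a[0]·b[0]) = [6, -9, 0] / 3 = [2, -3, 0].
Expanding [1, 0] ⊗ [3, -1] ⊗ [2, -3, 0] reproduces all 12 entries of T, so T = [1, 0] ⊗ [3, -1] ⊗ [2, -3, 0] and rank(T) ≤ 1.
These bounds meet, so rank(T) = 1.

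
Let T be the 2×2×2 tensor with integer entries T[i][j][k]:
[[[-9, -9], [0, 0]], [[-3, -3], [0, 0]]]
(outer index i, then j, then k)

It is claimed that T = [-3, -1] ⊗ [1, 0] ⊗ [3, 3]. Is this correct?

Yes

Reconstruct entrywise from the claimed factors. For example, T[0,0,1] = -9 and Σₗ aₗ[0]bₗ[0]cₗ[1] = (-3)·(1)·(3) = -9; checking all 8 entries, every one matches. The claim holds.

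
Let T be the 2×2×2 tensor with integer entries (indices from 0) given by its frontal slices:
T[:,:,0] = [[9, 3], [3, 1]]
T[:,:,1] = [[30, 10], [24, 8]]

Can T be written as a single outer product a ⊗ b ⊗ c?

The mode-1 unfolding of T (rows indexed by i, columns by (j,k) = (0,0), (0,1), (1,0), (1,1)) is [[9, 30, 3, 10], [3, 24, 1, 8]].
There the 2×2 minor on rows i ∈ {0, 1}, columns (j,k) ∈ {(0,0), (0,1)} is det [[9, 30], [3, 24]] = 126 ≠ 0, so this unfolding has rank ≥ 2; CP rank is at least every unfolding rank, so rank(T) ≥ 2.
In particular rank(T) ≥ 2 > 1, so T is not rank-1.

No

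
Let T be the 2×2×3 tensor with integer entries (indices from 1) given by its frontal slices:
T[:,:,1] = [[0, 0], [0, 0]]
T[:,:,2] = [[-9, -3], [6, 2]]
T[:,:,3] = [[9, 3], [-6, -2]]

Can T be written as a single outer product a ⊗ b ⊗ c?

Yes

If T = a ⊗ b ⊗ c then every fibre of T is a multiple of the corresponding factor, so read the factors off the fibres through the nonzero entry T[1,1,2] = -9.
The mode-1 fibre T[:,1,2] = [-9, 6] gives a = [3, -2] (primitive direction); the mode-2 fibre T[1,:,2] = [-9, -3] gives b = [3, 1]; then c[k] = T[1,1,k] / (a[1]·b[1]) = [0, -9, 9] / 9 = [0, -1, 1].
Expanding [3, -2] ⊗ [3, 1] ⊗ [0, -1, 1] reproduces all 12 entries of T, so T = [3, -2] ⊗ [3, 1] ⊗ [0, -1, 1] and rank(T) ≤ 1.
Equivalently every frontal slice T[:,:,k] is c[k] times the rank-1 matrix [3, -2] ⊗ [3, 1]. So T has rank 1 (it is nonzero).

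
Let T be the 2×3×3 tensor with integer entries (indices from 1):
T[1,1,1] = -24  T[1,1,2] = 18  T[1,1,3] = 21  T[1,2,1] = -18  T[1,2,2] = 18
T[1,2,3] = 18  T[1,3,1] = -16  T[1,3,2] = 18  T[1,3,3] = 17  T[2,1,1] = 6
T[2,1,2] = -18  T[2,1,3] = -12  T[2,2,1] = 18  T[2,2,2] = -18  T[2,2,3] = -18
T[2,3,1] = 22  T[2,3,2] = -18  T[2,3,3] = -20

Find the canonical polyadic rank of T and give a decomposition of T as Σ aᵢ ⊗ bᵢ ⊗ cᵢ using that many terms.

Lower bound: the mode-1 unfolding of T (rows indexed by i, columns by (j,k) = (1,1), (1,2), (1,3), (2,1), (2,2), (2,3), (3,1), (3,2), (3,3)) is [[-24, 18, 21, -18, 18, 18, -16, 18, 17], [6, -18, -12, 18, -18, -18, 22, -18, -20]].
There the 2×2 minor on rows i ∈ {1, 2}, columns (j,k) ∈ {(1,1), (1,2)} is det [[-24, 18], [6, -18]] = 324 ≠ 0, so this unfolding has rank ≥ 2; CP rank is at least every unfolding rank, so rank(T) ≥ 2. (Unfolding ranks only ever bound the CP rank from below — rank(T) can be strictly larger than all of them — so the matching upper bound has to come from an explicit 2-term decomposition.)
Upper bound — finding two terms. Write S_k = T[:,:,k] for the frontal slices: S₁ = [[-24, -18, -16], [6, 18, 22]], S₂ = [[18, 18, 18], [-18, -18, -18]], S₃ = [[21, 18, 17], [-12, -18, -20]].
If T = a₁ ⊗ b₁ ⊗ c₁ + a₂ ⊗ b₂ ⊗ c₂ then each S_k = c₁[k]·a₁b₁ᵀ + c₂[k]·a₂b₂ᵀ. S₁ and S₂ are linearly independent, so a₁b₁ᵀ and a₂b₂ᵀ must span the same plane of matrices: they are the rank-1 matrices of the form x·S₁ + y·S₂.
The 2×2 minor of x·S₁ + y·S₂ on rows {1,2}, columns {1,2} is −324·x² + 324·xy = (-324)·(x − y)(x), vanishing at (x:y) = (1:1) and (0:1).
M₁ = S₁ + S₂ = [[-6, 0, 2], [-12, 0, 4]] = (-2)·[1, 2][3, 0, -1]ᵀ and M₂ = S₂ = [[18, 18, 18], [-18, -18, -18]] = 18·[1, -1][1, 1, 1]ᵀ, so take a₁ = [1, 2], b₁ = [3, 0, -1], a₂ = [1, -1], b₂ = [1, 1, 1].
Each slice is an integer combination of E₁ = a₁b₁ᵀ and E₂ = a₂b₂ᵀ: S₁ = −2·E₁ − 18·E₂, S₂ = 18·E₂, S₃ = E₁ + 18·E₂; reading off coefficients, c₁ = [-2, 0, 1] and c₂ = [-18, 18, 18].
Hence T = [1, 2] ⊗ [3, 0, -1] ⊗ [-2, 0, 1] + [1, -1] ⊗ [1, 1, 1] ⊗ [-18, 18, 18], so rank(T) ≤ 2.
These bounds meet, so rank(T) = 2.
Check entry T[2,2,1] = 18: (2)·(0)·(-2) + (-1)·(1)·(-18) = 18.

rank(T) = 2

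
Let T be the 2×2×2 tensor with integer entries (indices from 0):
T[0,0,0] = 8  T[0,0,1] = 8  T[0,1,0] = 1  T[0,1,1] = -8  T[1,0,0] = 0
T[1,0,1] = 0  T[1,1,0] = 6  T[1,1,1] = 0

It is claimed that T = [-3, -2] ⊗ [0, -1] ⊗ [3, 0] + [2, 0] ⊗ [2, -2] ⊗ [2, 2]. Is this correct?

Yes

Reconstruct entrywise from the claimed factors. For example, T[1,0,0] = 0 and Σₗ aₗ[1]bₗ[0]cₗ[0] = (-2)·(0)·(3) + (0)·(2)·(2) = 0; checking all 8 entries, every one matches. The claim holds.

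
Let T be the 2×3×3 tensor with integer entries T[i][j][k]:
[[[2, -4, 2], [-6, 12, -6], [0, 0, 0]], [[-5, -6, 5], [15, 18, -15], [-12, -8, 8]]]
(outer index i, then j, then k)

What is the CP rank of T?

Lower bound: the mode-3 unfolding of T (rows indexed by k, columns by (i,j) = (0,0), (0,1), (0,2), (1,0), (1,1), (1,2)) is [[2, -6, 0, -5, 15, -12], [-4, 12, 0, -6, 18, -8], [2, -6, 0, 5, -15, 8]].
There the 2×2 minor on rows k ∈ {0, 1}, columns (i,j) ∈ {(0,0), (1,0)} is det [[2, -5], [-4, -6]] = -32 ≠ 0, so this unfolding has rank ≥ 2; CP rank is at least every unfolding rank, so rank(T) ≥ 2. (Flattening ranks never certify an upper bound on CP rank; for that we must actually write T with 2 rank-1 terms.)
Upper bound — finding two terms. Write S_k = T[:,:,k] for the frontal slices: S₀ = [[2, -6, 0], [-5, 15, -12]], S₁ = [[-4, 12, 0], [-6, 18, -8]], S₂ = [[2, -6, 0], [5, -15, 8]].
If T = a₁ ⊗ b₁ ⊗ c₁ + a₂ ⊗ b₂ ⊗ c₂ then each S_k = c₁[k]·a₁b₁ᵀ + c₂[k]·a₂b₂ᵀ. S₀ and S₁ are linearly independent, so a₁b₁ᵀ and a₂b₂ᵀ must span the same plane of matrices: they are the rank-1 matrices of the form x·S₀ + y·S₁.
The 2×2 minor of x·S₀ + y·S₁ on rows {0,1}, columns {0,2} is −24·x² + 32·xy + 32·y² = (-8)·(x − 2·y)(3·x + 2·y), vanishing at (x:y) = (2:1) and (2:-3).
M₁ = 2·S₀ + S₁ = [[0, 0, 0], [-16, 48, -32]] = (-16)·(0, 1)(1, -3, 2)ᵀ and M₂ = 2·S₀ − 3·S₁ = [[16, -48, 0], [8, -24, 0]] = 8·(2, 1)(1, -3, 0)ᵀ, so take a₁ = (0, 1), b₁ = (1, -3, 2), a₂ = (2, 1), b₂ = (1, -3, 0).
Each slice is an integer combination of E₁ = a₁b₁ᵀ and E₂ = a₂b₂ᵀ: S₀ = −6·E₁ + E₂, S₁ = −4·E₁ − 2·E₂, S₂ = 4·E₁ + E₂; reading off coefficients, c₁ = (-6, -4, 4) and c₂ = (1, -2, 1).
Hence T = (0, 1) ⊗ (1, -3, 2) ⊗ (-6, -4, 4) + (2, 1) ⊗ (1, -3, 0) ⊗ (1, -2, 1), so rank(T) ≤ 2.
These bounds meet, so rank(T) = 2.

2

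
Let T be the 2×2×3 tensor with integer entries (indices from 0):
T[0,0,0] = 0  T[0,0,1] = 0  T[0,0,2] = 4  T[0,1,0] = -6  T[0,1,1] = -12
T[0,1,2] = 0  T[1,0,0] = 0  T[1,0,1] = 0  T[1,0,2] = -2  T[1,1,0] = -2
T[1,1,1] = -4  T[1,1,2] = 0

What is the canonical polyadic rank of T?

2

Lower bound: the mode-2 unfolding of T (rows indexed by j, columns by (i,k) = (0,0), (0,1), (0,2), (1,0), (1,1), (1,2)) is [[0, 0, 4, 0, 0, -2], [-6, -12, 0, -2, -4, 0]].
There the 2×2 minor on rows j ∈ {0, 1}, columns (i,k) ∈ {(0,0), (0,2)} is det [[0, 4], [-6, 0]] = 24 ≠ 0, so this unfolding has rank ≥ 2; CP rank is at least every unfolding rank, so rank(T) ≥ 2. (Unfolding ranks only ever bound the CP rank from below — rank(T) can be strictly larger than all of them — so the matching upper bound has to come from an explicit 2-term decomposition.)
Upper bound — finding two terms. Write S_k = T[:,:,k] for the frontal slices: S₀ = [[0, -6], [0, -2]], S₁ = [[0, -12], [0, -4]], S₂ = [[4, 0], [-2, 0]].
If T = a₁ ⊗ b₁ ⊗ c₁ + a₂ ⊗ b₂ ⊗ c₂ then each S_k = c₁[k]·a₁b₁ᵀ + c₂[k]·a₂b₂ᵀ. S₀ and S₂ are linearly independent, so a₁b₁ᵀ and a₂b₂ᵀ must span the same plane of matrices: they are the rank-1 matrices of the form x·S₀ + y·S₂.
det(x·S₀ + y·S₂) is −20·xy = (-20)·(y)(x), vanishing at (x:y) = (1:0) and (0:1).
M₁ = S₀ = [[0, -6], [0, -2]] = (-2)·[3, 1][0, 1]ᵀ and M₂ = S₂ = [[4, 0], [-2, 0]] = 2·[2, -1][1, 0]ᵀ, so take a₁ = [3, 1], b₁ = [0, 1], a₂ = [2, -1], b₂ = [1, 0].
Each slice is an integer combination of E₁ = a₁b₁ᵀ and E₂ = a₂b₂ᵀ: S₀ = −2·E₁, S₁ = −4·E₁, S₂ = 2·E₂; reading off coefficients, c₁ = [-2, -4, 0] and c₂ = [0, 0, 2].
Hence T = [3, 1] ⊗ [0, 1] ⊗ [-2, -4, 0] + [2, -1] ⊗ [1, 0] ⊗ [0, 0, 2], so rank(T) ≤ 2.
These bounds meet, so rank(T) = 2.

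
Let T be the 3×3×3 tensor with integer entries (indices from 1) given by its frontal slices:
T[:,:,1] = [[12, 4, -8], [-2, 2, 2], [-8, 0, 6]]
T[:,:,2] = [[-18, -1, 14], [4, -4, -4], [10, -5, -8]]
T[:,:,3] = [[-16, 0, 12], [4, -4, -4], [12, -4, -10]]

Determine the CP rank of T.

3

Lower bound: the mode-1 unfolding of T (rows indexed by i, columns by (j,k) = (1,1), (1,2), (1,3), (2,1), (2,2), (2,3), (3,1), (3,2), (3,3)) is [[12, -18, -16, 4, -1, 0, -8, 14, 12], [-2, 4, 4, 2, -4, -4, 2, -4, -4], [-8, 10, 12, 0, -5, -4, 6, -8, -10]].
There the 3×3 minor on rows i ∈ {1, 2, 3}, columns (j,k) ∈ {(1,1), (1,2), (1,3)} is det [[12, -18, -16], [-2, 4, 4], [-8, 10, 12]] = 48 ≠ 0, so this unfolding has rank ≥ 3; CP rank is at least every unfolding rank, so rank(T) ≥ 3. (This is only a lower bound: in general the CP rank may exceed every unfolding rank, so we still need to exhibit 3 rank-1 terms summing to T.)
Upper bound: T is a sum of 3 rank-1 terms, T = [1, 0, 1] ∘ [2, 1, -2] ∘ [0, -1, 0] + [2, -1, -2] ∘ [1, -1, -1] ∘ [2, -4, -4] + [2, 0, -1] ∘ [2, 2, -1] ∘ [2, -2, -2] (one valid choice — decompositions are not unique — normalised so each a, b is primitive with positive first nonzero entry; check it by expanding all entries), so rank(T) ≤ 3.
These bounds meet, so rank(T) = 3.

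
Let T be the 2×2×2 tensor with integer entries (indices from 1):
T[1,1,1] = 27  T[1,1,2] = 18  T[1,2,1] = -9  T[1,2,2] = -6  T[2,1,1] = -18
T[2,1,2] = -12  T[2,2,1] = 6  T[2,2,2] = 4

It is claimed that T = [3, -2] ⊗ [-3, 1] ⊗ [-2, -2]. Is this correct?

No

Reconstruct entry (1,1,1) from the claimed factors: Σₗ aₗ[1]bₗ[1]cₗ[1] = (3)·(-3)·(-2) = 18, but T[1,1,1] = 27. The claim is false.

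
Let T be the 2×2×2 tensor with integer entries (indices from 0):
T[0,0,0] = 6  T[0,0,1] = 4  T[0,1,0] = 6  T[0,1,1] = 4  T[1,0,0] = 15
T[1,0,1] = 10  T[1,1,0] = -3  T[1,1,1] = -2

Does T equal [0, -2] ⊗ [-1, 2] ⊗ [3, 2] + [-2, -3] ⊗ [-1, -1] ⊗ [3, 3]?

No

Reconstruct entry (0,0,1) from the claimed factors: Σₗ aₗ[0]bₗ[0]cₗ[1] = (0)·(-1)·(2) + (-2)·(-1)·(3) = 6, but T[0,0,1] = 4. The claim is false.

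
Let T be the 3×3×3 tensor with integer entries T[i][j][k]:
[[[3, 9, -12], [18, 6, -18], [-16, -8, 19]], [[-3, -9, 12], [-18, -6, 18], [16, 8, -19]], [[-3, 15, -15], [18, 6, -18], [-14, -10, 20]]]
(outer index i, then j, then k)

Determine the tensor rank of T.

Lower bound: the mode-1 unfolding of T (rows indexed by i, columns by (j,k) = (0,0), (0,1), (0,2), (1,0), (1,1), (1,2), (2,0), (2,1), (2,2)) is [[3, 9, -12, 18, 6, -18, -16, -8, 19], [-3, -9, 12, -18, -6, 18, 16, 8, -19], [-3, 15, -15, 18, 6, -18, -14, -10, 20]].
There the 2×2 minor on rows i ∈ {0, 2}, columns (j,k) ∈ {(0,0), (0,1)} is det [[3, 9], [-3, 15]] = 72 ≠ 0, so this unfolding has rank ≥ 2; CP rank is at least every unfolding rank, so rank(T) ≥ 2. (Unfolding ranks only ever bound the CP rank from below — rank(T) can be strictly larger than all of them — so the matching upper bound has to come from an explicit 2-term decomposition.)
Upper bound — finding two terms. Write S_k = T[:,:,k] for the frontal slices: S₀ = [[3, 18, -16], [-3, -18, 16], [-3, 18, -14]], S₁ = [[9, 6, -8], [-9, -6, 8], [15, 6, -10]], S₂ = [[-12, -18, 19], [12, 18, -19], [-15, -18, 20]].
If T = a₁ ∘ b₁ ∘ c₁ + a₂ ∘ b₂ ∘ c₂ then each S_k = c₁[k]·a₁b₁ᵀ + c₂[k]·a₂b₂ᵀ. S₀ and S₁ are linearly independent, so a₁b₁ᵀ and a₂b₂ᵀ must span the same plane of matrices: they are the rank-1 matrices of the form x·S₀ + y·S₁.
The 2×2 minor of x·S₀ + y·S₁ on rows {0,2}, columns {0,1} is 108·x² − 72·xy − 36·y² = 36·(x − y)(3·x + y), vanishing at (x:y) = (1:1) and (1:-3).
M₁ = S₀ + S₁ = [[12, 24, -24], [-12, -24, 24], [12, 24, -24]] = 12·[1, -1, 1][1, 2, -2]ᵀ and M₂ = S₀ − 3·S₁ = [[-24, 0, 8], [24, 0, -8], [-48, 0, 16]] = (-8)·[1, -1, 2][3, 0, -1]ᵀ, so take a₁ = [1, -1, 1], b₁ = [1, 2, -2], a₂ = [1, -1, 2], b₂ = [3, 0, -1].
Each slice is an integer combination of E₁ = a₁b₁ᵀ and E₂ = a₂b₂ᵀ: S₀ = 9·E₁ − 2·E₂, S₁ = 3·E₁ + 2·E₂, S₂ = −9·E₁ − E₂; reading off coefficients, c₁ = [9, 3, -9] and c₂ = [-2, 2, -1].
Hence T = [1, -1, 1] ∘ [1, 2, -2] ∘ [9, 3, -9] + [1, -1, 2] ∘ [3, 0, -1] ∘ [-2, 2, -1], so rank(T) ≤ 2.
These bounds meet, so rank(T) = 2.

2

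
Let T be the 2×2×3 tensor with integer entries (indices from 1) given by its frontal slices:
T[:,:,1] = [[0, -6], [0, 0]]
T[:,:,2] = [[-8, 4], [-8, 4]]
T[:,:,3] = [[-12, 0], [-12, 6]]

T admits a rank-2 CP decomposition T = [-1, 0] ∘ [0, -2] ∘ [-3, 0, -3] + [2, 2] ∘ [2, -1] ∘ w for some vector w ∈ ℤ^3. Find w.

Subtract the known terms from T to get the rank-1 residual R = [2, 2] ∘ [2, -1] ∘ w, so R[i,j,k] = a[i]·b[j]·w[k]. Pick indices with nonzero a[1]·b[1] = (2)·(2) = 4. Only the fibre through (1,1,·) is needed: R[1,1,:] = T[1,1,:] − Σₗ aₗ[1]bₗ[1]cₗ = [0, -8, -12] − (-1)·(0)·[-3, 0, -3] = [0, -8, -12]. Then w[k] = R[1,1,k] / 4 for each k, giving w = [0, -8, -12] / 4 = [0, -2, -3].

w = [0, -2, -3]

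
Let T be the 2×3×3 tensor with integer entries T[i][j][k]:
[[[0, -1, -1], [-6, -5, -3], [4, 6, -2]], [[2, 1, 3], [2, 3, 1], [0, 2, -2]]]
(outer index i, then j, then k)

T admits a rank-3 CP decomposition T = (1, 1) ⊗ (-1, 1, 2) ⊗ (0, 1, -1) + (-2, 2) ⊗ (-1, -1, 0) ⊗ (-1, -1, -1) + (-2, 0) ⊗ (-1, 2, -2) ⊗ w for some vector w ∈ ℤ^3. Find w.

Subtract the known terms from T to get the rank-1 residual R = (-2, 0) ⊗ (-1, 2, -2) ⊗ w, so R[i,j,k] = a[i]·b[j]·w[k]. Pick indices with nonzero a[0]·b[0] = (-2)·(-1) = 2. Only the fibre through (0,0,·) is needed: R[0,0,:] = T[0,0,:] − Σₗ aₗ[0]bₗ[0]cₗ = [0, -1, -1] − (1)·(-1)·(0, 1, -1) − (-2)·(-1)·(-1, -1, -1) = [2, 2, 0]. Then w[k] = R[0,0,k] / 2 for each k, giving w = [2, 2, 0] / 2 = (1, 1, 0).

w = (1, 1, 0)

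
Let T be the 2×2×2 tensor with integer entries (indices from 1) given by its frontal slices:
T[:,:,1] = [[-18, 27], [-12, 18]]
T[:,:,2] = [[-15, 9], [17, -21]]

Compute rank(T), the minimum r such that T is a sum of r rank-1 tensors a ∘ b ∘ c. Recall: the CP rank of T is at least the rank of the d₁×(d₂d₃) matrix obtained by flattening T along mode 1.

2

Lower bound: in the mode-3 unfolding of T (rows indexed by k, columns by (i,j)) the 2×2 minor on rows k ∈ {1, 2}, columns (i,j) ∈ {(1,1), (1,2)} is det [[-18, 27], [-15, 9]] = 243 ≠ 0, so that unfolding has rank ≥ 2 and hence rank(T) ≥ 2 (CP rank is at least every unfolding rank, though it can be larger).
Upper bound: with S_k = T[:,:,k], the two rank-1 terms a₁b₁ᵀ, a₂b₂ᵀ are the rank-1 members of the pencil x·S₁ + y·S₂.
det(x·S₁ + y·S₂) is −243·xy + 162·y² = (-81)·(3·x − 2·y)(y), vanishing at (x:y) = (2:3) and (1:0).
M₁ = 2·S₁ + 3·S₂ = [[-81, 81], [27, -27]] = (-27)·[3, -1][1, -1]ᵀ and M₂ = S₁ = [[-18, 27], [-12, 18]] = (-3)·[3, 2][2, -3]ᵀ, so take a₁ = [3, -1], b₁ = [1, -1], a₂ = [3, 2], b₂ = [2, -3].
Each slice is an integer combination of E₁ = a₁b₁ᵀ and E₂ = a₂b₂ᵀ: S₁ = −3·E₂, S₂ = −9·E₁ + 2·E₂; reading off coefficients, c₁ = [0, -9] and c₂ = [-3, 2].
Hence T = [3, -1] ∘ [1, -1] ∘ [0, -9] + [3, 2] ∘ [2, -3] ∘ [-3, 2], so rank(T) ≤ 2.
These bounds meet, so rank(T) = 2.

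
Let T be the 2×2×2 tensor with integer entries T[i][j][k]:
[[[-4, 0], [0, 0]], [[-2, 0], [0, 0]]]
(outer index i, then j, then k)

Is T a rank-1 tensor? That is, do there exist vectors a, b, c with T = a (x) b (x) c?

The mode-1 fibre T[:,0,0] = [-4, -2] gives a = [2, 1] (primitive direction); the mode-2 fibre T[0,:,0] = [-4, 0] gives b = [1, 0]; then c[k] = T[0,0,k] / (a[0]·b[0]) = [-4, 0] / 2 = [-2, 0].
Expanding [2, 1] (x) [1, 0] (x) [-2, 0] reproduces all 8 entries of T, so T = [2, 1] (x) [1, 0] (x) [-2, 0] and rank(T) ≤ 1.
Equivalently every frontal slice T[:,:,k] is c[k] times the rank-1 matrix [2, 1] (x) [1, 0]. So T has rank 1 (it is nonzero).

Yes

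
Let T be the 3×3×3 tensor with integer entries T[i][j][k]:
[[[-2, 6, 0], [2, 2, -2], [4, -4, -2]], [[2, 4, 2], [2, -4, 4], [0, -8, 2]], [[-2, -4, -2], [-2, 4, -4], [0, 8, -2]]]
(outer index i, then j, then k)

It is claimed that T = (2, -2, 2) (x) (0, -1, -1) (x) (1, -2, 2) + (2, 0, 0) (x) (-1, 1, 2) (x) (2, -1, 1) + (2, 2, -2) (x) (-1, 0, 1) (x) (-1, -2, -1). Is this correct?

Yes

Reconstruct entrywise from the claimed factors. For example, T[0,1,2] = -2 and Σₗ aₗ[0]bₗ[1]cₗ[2] = (2)·(-1)·(2) + (2)·(1)·(1) + (2)·(0)·(-1) = -2; checking all 27 entries, every one matches. The claim holds.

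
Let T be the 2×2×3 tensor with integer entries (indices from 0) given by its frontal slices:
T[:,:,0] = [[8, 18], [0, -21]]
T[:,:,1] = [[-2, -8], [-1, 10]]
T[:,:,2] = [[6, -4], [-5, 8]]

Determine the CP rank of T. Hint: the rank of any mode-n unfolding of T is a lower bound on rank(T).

Lower bound: the mode-2 unfolding of T (rows indexed by j, columns by (i,k) = (0,0), (0,1), (0,2), (1,0), (1,1), (1,2)) is [[8, -2, 6, 0, -1, -5], [18, -8, -4, -21, 10, 8]].
There the 2×2 minor on rows j ∈ {0, 1}, columns (i,k) ∈ {(0,0), (0,1)} is det [[8, -2], [18, -8]] = -28 ≠ 0, so this unfolding has rank ≥ 2; CP rank is at least every unfolding rank, so rank(T) ≥ 2. (Flattening ranks never certify an upper bound on CP rank; for that we must actually write T with 2 rank-1 terms.)
Upper bound — finding two terms. Write S_k = T[:,:,k] for the frontal slices: S₀ = [[8, 18], [0, -21]], S₁ = [[-2, -8], [-1, 10]], S₂ = [[6, -4], [-5, 8]].
If T = a₁ ⊗ b₁ ⊗ c₁ + a₂ ⊗ b₂ ⊗ c₂ then each S_k = c₁[k]·a₁b₁ᵀ + c₂[k]·a₂b₂ᵀ. S₀ and S₁ are linearly independent, so a₁b₁ᵀ and a₂b₂ᵀ must span the same plane of matrices: they are the rank-1 matrices of the form x·S₀ + y·S₁.
det(x·S₀ + y·S₁) is −168·x² + 140·xy − 28·y² = (-28)·(3·x − y)(2·x − y), vanishing at (x:y) = (1:3) and (1:2).
M₁ = S₀ + 3·S₁ = [[2, -6], [-3, 9]] = [2, -3][1, -3]ᵀ and M₂ = S₀ + 2·S₁ = [[4, 2], [-2, -1]] = [2, -1][2, 1]ᵀ, so take a₁ = [2, -3], b₁ = [1, -3], a₂ = [2, -1], b₂ = [2, 1].
Each slice is an integer combination of E₁ = a₁b₁ᵀ and E₂ = a₂b₂ᵀ: S₀ = −2·E₁ + 3·E₂, S₁ = E₁ − E₂, S₂ = E₁ + E₂; reading off coefficients, c₁ = [-2, 1, 1] and c₂ = [3, -1, 1].
Hence T = [2, -3] ⊗ [1, -3] ⊗ [-2, 1, 1] + [2, -1] ⊗ [2, 1] ⊗ [3, -1, 1], so rank(T) ≤ 2.
These bounds meet, so rank(T) = 2.
Check entry T[0,1,2] = -4: (2)·(-3)·(1) + (2)·(1)·(1) = -4.

2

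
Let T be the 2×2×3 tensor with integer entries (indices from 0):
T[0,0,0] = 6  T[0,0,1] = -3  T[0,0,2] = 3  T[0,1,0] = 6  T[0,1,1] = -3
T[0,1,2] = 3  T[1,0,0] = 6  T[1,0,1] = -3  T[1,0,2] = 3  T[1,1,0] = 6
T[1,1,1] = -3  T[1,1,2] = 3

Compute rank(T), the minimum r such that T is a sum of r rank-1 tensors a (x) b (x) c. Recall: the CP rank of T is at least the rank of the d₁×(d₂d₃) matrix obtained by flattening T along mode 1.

Lower bound: T ≠ 0 (e.g. T[0,0,0] = 6), so rank(T) ≥ 1.
Upper bound: if T = a (x) b (x) c then every fibre of T is a multiple of the corresponding factor, so read the factors off the fibres through the nonzero entry T[0,0,0] = 6.
The mode-1 fibre T[:,0,0] = [6, 6] gives a = (1, 1) (primitive direction); the mode-2 fibre T[0,:,0] = [6, 6] gives b = (1, 1); then c[k] = T[0,0,k] / (a[0]·b[0]) = [6, -3, 3] / 1 = (6, -3, 3).
Expanding (1, 1) (x) (1, 1) (x) (6, -3, 3) reproduces all 12 entries of T, so T = (1, 1) (x) (1, 1) (x) (6, -3, 3) and rank(T) ≤ 1.
These bounds meet, so rank(T) = 1.

1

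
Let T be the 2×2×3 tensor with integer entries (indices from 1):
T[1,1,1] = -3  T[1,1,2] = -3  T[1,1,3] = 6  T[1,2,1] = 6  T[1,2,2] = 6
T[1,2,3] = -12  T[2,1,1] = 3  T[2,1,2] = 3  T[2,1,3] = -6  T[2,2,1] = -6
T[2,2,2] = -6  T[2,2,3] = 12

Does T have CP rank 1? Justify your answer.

Yes

The mode-1 fibre T[:,1,1] = [-3, 3] gives a = [1, -1] (primitive direction); the mode-2 fibre T[1,:,1] = [-3, 6] gives b = [1, -2]; then c[k] = T[1,1,k] / (a[1]·b[1]) = [-3, -3, 6] / 1 = [-3, -3, 6].
Expanding [1, -1] ⊗ [1, -2] ⊗ [-3, -3, 6] reproduces all 12 entries of T, so T = [1, -1] ⊗ [1, -2] ⊗ [-3, -3, 6] and rank(T) ≤ 1.
Equivalently every frontal slice T[:,:,k] is c[k] times the rank-1 matrix [1, -1] ⊗ [1, -2]. So T has rank 1 (it is nonzero).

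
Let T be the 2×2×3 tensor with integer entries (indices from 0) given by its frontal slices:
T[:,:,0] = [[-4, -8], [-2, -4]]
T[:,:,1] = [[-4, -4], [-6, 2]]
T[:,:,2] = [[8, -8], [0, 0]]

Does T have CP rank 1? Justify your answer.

No

The mode-3 unfolding of T (rows indexed by k, columns by (i,j) = (0,0), (0,1), (1,0), (1,1)) is [[-4, -8, -2, -4], [-4, -4, -6, 2], [8, -8, 0, 0]].
There the 3×3 minor on rows k ∈ {0, 1, 2}, columns (i,j) ∈ {(0,0), (0,1), (1,0)} is det [[-4, -8, -2], [-4, -4, -6], [8, -8, 0]] = 448 ≠ 0, so this unfolding has rank ≥ 3; CP rank is at least every unfolding rank, so rank(T) ≥ 3.
In particular rank(T) ≥ 3 > 1, so T is not rank-1.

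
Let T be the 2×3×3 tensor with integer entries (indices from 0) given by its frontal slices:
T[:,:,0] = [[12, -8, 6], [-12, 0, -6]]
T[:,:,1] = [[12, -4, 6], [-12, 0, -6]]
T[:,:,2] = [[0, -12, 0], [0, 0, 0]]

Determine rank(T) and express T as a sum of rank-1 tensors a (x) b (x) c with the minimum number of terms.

rank(T) = 2

Lower bound: the mode-2 unfolding of T (rows indexed by j, columns by (i,k) = (0,0), (0,1), (0,2), (1,0), (1,1), (1,2)) is [[12, 12, 0, -12, -12, 0], [-8, -4, -12, 0, 0, 0], [6, 6, 0, -6, -6, 0]].
There the 2×2 minor on rows j ∈ {0, 1}, columns (i,k) ∈ {(0,0), (0,1)} is det [[12, 12], [-8, -4]] = 48 ≠ 0, so this unfolding has rank ≥ 2; CP rank is at least every unfolding rank, so rank(T) ≥ 2. (Flattening ranks never certify an upper bound on CP rank; for that we must actually write T with 2 rank-1 terms.)
Upper bound — finding two terms. Write S_k = T[:,:,k] for the frontal slices: S₀ = [[12, -8, 6], [-12, 0, -6]], S₁ = [[12, -4, 6], [-12, 0, -6]], S₂ = [[0, -12, 0], [0, 0, 0]].
If T = a₁ (x) b₁ (x) c₁ + a₂ (x) b₂ (x) c₂ then each S_k = c₁[k]·a₁b₁ᵀ + c₂[k]·a₂b₂ᵀ. S₀ and S₁ are linearly independent, so a₁b₁ᵀ and a₂b₂ᵀ must span the same plane of matrices: they are the rank-1 matrices of the form x·S₀ + y·S₁.
The 2×2 minor of x·S₀ + y·S₁ on rows {0,1}, columns {0,1} is −96·x² − 144·xy − 48·y² = (-48)·(x + y)(2·x + y), vanishing at (x:y) = (1:-1) and (1:-2).
M₁ = S₀ − S₁ = [[0, -4, 0], [0, 0, 0]] = (-4)·[1, 0][0, 1, 0]ᵀ and M₂ = S₀ − 2·S₁ = [[-12, 0, -6], [12, 0, 6]] = (-6)·[1, -1][2, 0, 1]ᵀ, so take a₁ = [1, 0], b₁ = [0, 1, 0], a₂ = [1, -1], b₂ = [2, 0, 1].
Each slice is an integer combination of E₁ = a₁b₁ᵀ and E₂ = a₂b₂ᵀ: S₀ = −8·E₁ + 6·E₂, S₁ = −4·E₁ + 6·E₂, S₂ = −12·E₁; reading off coefficients, c₁ = [-8, -4, -12] and c₂ = [6, 6, 0].
Hence T = [1, 0] (x) [0, 1, 0] (x) [-8, -4, -12] + [1, -1] (x) [2, 0, 1] (x) [6, 6, 0], so rank(T) ≤ 2.
These bounds meet, so rank(T) = 2.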